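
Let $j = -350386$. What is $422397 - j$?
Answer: $772783$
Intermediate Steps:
$422397 - j = 422397 - -350386 = 422397 + 350386 = 772783$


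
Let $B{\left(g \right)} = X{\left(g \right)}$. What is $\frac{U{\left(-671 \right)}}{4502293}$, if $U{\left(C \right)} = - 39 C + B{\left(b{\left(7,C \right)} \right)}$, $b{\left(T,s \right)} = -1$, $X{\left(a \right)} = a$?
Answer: $\frac{26168}{4502293} \approx 0.0058122$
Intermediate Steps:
$B{\left(g \right)} = g$
$U{\left(C \right)} = -1 - 39 C$ ($U{\left(C \right)} = - 39 C - 1 = -1 - 39 C$)
$\frac{U{\left(-671 \right)}}{4502293} = \frac{-1 - -26169}{4502293} = \left(-1 + 26169\right) \frac{1}{4502293} = 26168 \cdot \frac{1}{4502293} = \frac{26168}{4502293}$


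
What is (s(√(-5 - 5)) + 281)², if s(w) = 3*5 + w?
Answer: (296 + I*√10)² ≈ 87606.0 + 1872.0*I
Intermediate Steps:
s(w) = 15 + w
(s(√(-5 - 5)) + 281)² = ((15 + √(-5 - 5)) + 281)² = ((15 + √(-10)) + 281)² = ((15 + I*√10) + 281)² = (296 + I*√10)²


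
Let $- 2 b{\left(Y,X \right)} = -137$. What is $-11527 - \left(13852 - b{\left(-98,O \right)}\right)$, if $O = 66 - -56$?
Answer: $- \frac{50621}{2} \approx -25311.0$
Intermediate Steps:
$O = 122$ ($O = 66 + 56 = 122$)
$b{\left(Y,X \right)} = \frac{137}{2}$ ($b{\left(Y,X \right)} = \left(- \frac{1}{2}\right) \left(-137\right) = \frac{137}{2}$)
$-11527 - \left(13852 - b{\left(-98,O \right)}\right) = -11527 - \left(13852 - \frac{137}{2}\right) = -11527 - \frac{27567}{2} = - \frac{50621}{2}$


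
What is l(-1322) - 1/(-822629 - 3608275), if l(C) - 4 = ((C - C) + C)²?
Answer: 7743837749953/4430904 ≈ 1.7477e+6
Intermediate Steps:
l(C) = 4 + C² (l(C) = 4 + ((C - C) + C)² = 4 + (0 + C)² = 4 + C²)
l(-1322) - 1/(-822629 - 3608275) = (4 + (-1322)²) - 1/(-822629 - 3608275) = (4 + 1747684) - 1/(-4430904) = 1747688 - 1*(-1/4430904) = 1747688 + 1/4430904 = 7743837749953/4430904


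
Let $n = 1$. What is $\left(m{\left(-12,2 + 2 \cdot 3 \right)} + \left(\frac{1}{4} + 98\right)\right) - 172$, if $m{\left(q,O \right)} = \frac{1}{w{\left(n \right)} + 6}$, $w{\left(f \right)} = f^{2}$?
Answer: $- \frac{2061}{28} \approx -73.607$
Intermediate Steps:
$m{\left(q,O \right)} = \frac{1}{7}$ ($m{\left(q,O \right)} = \frac{1}{1^{2} + 6} = \frac{1}{1 + 6} = \frac{1}{7}$)
$\left(m{\left(-12,2 + 2 \cdot 3 \right)} + \left(\frac{1}{4} + 98\right)\right) - 172 = \left(\frac{1}{7} + \left(\frac{1}{4} + 98\right)\right) - 172 = \left(\frac{1}{7} + \frac{393}{4}\right) - 172 = \frac{2755}{28} - 172 = - \frac{2061}{28}$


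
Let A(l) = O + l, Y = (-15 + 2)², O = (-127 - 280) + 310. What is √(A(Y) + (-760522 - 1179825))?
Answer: 5*I*√77611 ≈ 1392.9*I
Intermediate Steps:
O = -97 (O = -407 + 310 = -97)
Y = 169 (Y = (-13)² = 169)
A(l) = -97 + l
√(A(Y) + (-760522 - 1179825)) = √((-97 + 169) + (-760522 - 1179825)) = √(72 - 1940347) = √(-1940275) = 5*I*√77611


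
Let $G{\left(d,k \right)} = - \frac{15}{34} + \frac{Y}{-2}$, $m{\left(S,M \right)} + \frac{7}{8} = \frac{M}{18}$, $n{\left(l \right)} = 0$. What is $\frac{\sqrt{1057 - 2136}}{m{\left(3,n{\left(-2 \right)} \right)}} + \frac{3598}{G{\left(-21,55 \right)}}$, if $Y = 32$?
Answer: $- \frac{122332}{559} - \frac{8 i \sqrt{1079}}{7} \approx -218.84 - 37.541 i$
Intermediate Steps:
$m{\left(S,M \right)} = - \frac{7}{8} + \frac{M}{18}$
$G{\left(d,k \right)} = - \frac{559}{34}$ ($G{\left(d,k \right)} = - \frac{15}{34} + \frac{32}{-2} = \left(-15\right) \frac{1}{34} + 32 \left(- \frac{1}{2}\right) = - \frac{15}{34} - 16 = - \frac{559}{34}$)
$\frac{\sqrt{1057 - 2136}}{m{\left(3,n{\left(-2 \right)} \right)}} + \frac{3598}{G{\left(-21,55 \right)}} = \frac{\sqrt{1057 - 2136}}{- \frac{7}{8} + \frac{1}{18} \cdot 0} + \frac{3598}{- \frac{559}{34}} = \frac{\sqrt{-1079}}{- \frac{7}{8} + 0} + 3598 \left(- \frac{34}{559}\right) = \frac{i \sqrt{1079}}{- \frac{7}{8}} - \frac{122332}{559} = i \sqrt{1079} \left(- \frac{8}{7}\right) - \frac{122332}{559} = - \frac{8 i \sqrt{1079}}{7} - \frac{122332}{559} = - \frac{122332}{559} - \frac{8 i \sqrt{1079}}{7}$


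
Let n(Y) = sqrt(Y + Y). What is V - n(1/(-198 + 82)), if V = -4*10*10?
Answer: -400 - I*sqrt(58)/58 ≈ -400.0 - 0.13131*I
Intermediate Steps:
V = -400 (V = -40*10 = -400)
n(Y) = sqrt(2)*sqrt(Y) (n(Y) = sqrt(2*Y) = sqrt(2)*sqrt(Y))
V - n(1/(-198 + 82)) = -400 - sqrt(2)*sqrt(1/(-198 + 82)) = -400 - sqrt(2)*sqrt(1/(-116)) = -400 - sqrt(2)*sqrt(-1/116) = -400 - sqrt(2)*I*sqrt(29)/58 = -400 - I*sqrt(58)/58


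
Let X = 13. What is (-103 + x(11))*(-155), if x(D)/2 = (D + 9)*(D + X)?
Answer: -132835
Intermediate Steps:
x(D) = 2*(9 + D)*(13 + D) (x(D) = 2*((D + 9)*(D + 13)) = 2*((9 + D)*(13 + D)) = 2*(9 + D)*(13 + D))
(-103 + x(11))*(-155) = (-103 + (234 + 2*11**2 + 44*11))*(-155) = (-103 + (234 + 2*121 + 484))*(-155) = (-103 + (234 + 242 + 484))*(-155) = (-103 + 960)*(-155) = 857*(-155) = -132835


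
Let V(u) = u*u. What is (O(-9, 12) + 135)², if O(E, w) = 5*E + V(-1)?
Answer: 8281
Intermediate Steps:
V(u) = u²
O(E, w) = 1 + 5*E (O(E, w) = 5*E + (-1)² = 5*E + 1 = 1 + 5*E)
(O(-9, 12) + 135)² = ((1 + 5*(-9)) + 135)² = ((1 - 45) + 135)² = (-44 + 135)² = 91² = 8281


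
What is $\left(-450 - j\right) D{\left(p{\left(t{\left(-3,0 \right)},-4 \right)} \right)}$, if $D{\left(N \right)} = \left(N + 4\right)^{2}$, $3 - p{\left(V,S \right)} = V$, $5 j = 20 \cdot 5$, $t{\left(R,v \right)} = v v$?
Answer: $-23030$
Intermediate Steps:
$t{\left(R,v \right)} = v^{2}$
$j = 20$ ($j = \frac{20 \cdot 5}{5} = \frac{1}{5} \cdot 100 = 20$)
$p{\left(V,S \right)} = 3 - V$
$D{\left(N \right)} = \left(4 + N\right)^{2}$
$\left(-450 - j\right) D{\left(p{\left(t{\left(-3,0 \right)},-4 \right)} \right)} = \left(-450 - 20\right) \left(4 + \left(3 - 0^{2}\right)\right)^{2} = \left(-450 - 20\right) \left(4 + \left(3 - 0\right)\right)^{2} = - 470 \left(4 + \left(3 + 0\right)\right)^{2} = - 470 \left(4 + 3\right)^{2} = - 470 \cdot 7^{2} = \left(-470\right) 49 = -23030$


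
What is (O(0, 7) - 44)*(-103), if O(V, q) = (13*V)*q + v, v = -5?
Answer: 5047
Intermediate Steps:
O(V, q) = -5 + 13*V*q (O(V, q) = (13*V)*q - 5 = 13*V*q - 5 = -5 + 13*V*q)
(O(0, 7) - 44)*(-103) = ((-5 + 13*0*7) - 44)*(-103) = ((-5 + 0) - 44)*(-103) = (-5 - 44)*(-103) = -49*(-103) = 5047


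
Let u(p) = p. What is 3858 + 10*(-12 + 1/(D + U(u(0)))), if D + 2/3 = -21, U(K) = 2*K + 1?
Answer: 115863/31 ≈ 3737.5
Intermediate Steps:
U(K) = 1 + 2*K
D = -65/3 (D = -2/3 - 21 = -65/3 ≈ -21.667)
3858 + 10*(-12 + 1/(D + U(u(0)))) = 3858 + 10*(-12 + 1/(-65/3 + (1 + 2*0))) = 3858 + 10*(-12 + 1/(-65/3 + (1 + 0))) = 3858 + 10*(-12 + 1/(-65/3 + 1)) = 3858 + 10*(-12 + 1/(-62/3)) = 3858 + 10*(-12 - 3/62) = 3858 + 10*(-747/62) = 3858 - 3735/31 = 115863/31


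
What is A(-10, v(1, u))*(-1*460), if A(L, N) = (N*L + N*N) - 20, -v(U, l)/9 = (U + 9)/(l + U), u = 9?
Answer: -69460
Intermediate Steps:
v(U, l) = -9*(9 + U)/(U + l) (v(U, l) = -9*(U + 9)/(l + U) = -9*(9 + U)/(U + l))
A(L, N) = -20 + N**2 + L*N (A(L, N) = (L*N + N**2) - 20 = (N**2 + L*N) - 20 = -20 + N**2 + L*N)
A(-10, v(1, u))*(-1*460) = (-20 + (9*(-9 - 1*1)/(1 + 9))**2 - 90*(-9 - 1*1)/(1 + 9))*(-1*460) = (-20 + (9*(-9 - 1)/10)**2 - 90*(-9 - 1)/10)*(-460) = (-20 + (9*(1/10)*(-10))**2 - 90*(-10)/10)*(-460) = (-20 + (-9)**2 - 10*(-9))*(-460) = (-20 + 81 + 90)*(-460) = 151*(-460) = -69460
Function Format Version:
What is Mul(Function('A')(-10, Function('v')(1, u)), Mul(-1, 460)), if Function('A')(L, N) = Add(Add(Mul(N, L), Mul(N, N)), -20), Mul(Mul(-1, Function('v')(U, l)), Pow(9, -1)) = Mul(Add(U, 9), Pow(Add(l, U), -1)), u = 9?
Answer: -69460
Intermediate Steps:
Function('v')(U, l) = Mul(-9, Pow(Add(U, l), -1), Add(9, U)) (Function('v')(U, l) = Mul(-9, Mul(Add(U, 9), Pow(Add(l, U), -1))) = Mul(-9, Mul(Add(9, U), Pow(Add(U, l), -1))) = Mul(-9, Mul(Pow(Add(U, l), -1), Add(9, U))) = Mul(-9, Pow(Add(U, l), -1), Add(9, U)))
Function('A')(L, N) = Add(-20, Pow(N, 2), Mul(L, N)) (Function('A')(L, N) = Add(Add(Mul(L, N), Pow(N, 2)), -20) = Add(Add(Pow(N, 2), Mul(L, N)), -20) = Add(-20, Pow(N, 2), Mul(L, N)))
Mul(Function('A')(-10, Function('v')(1, u)), Mul(-1, 460)) = Mul(Add(-20, Pow(Mul(9, Pow(Add(1, 9), -1), Add(-9, Mul(-1, 1))), 2), Mul(-10, Mul(9, Pow(Add(1, 9), -1), Add(-9, Mul(-1, 1))))), Mul(-1, 460)) = Mul(Add(-20, Pow(Mul(9, Pow(10, -1), Add(-9, -1)), 2), Mul(-10, Mul(9, Pow(10, -1), Add(-9, -1)))), -460) = Mul(Add(-20, Pow(Mul(9, Rational(1, 10), -10), 2), Mul(-10, Mul(9, Rational(1, 10), -10))), -460) = Mul(Add(-20, Pow(-9, 2), Mul(-10, -9)), -460) = Mul(Add(-20, 81, 90), -460) = Mul(151, -460) = -69460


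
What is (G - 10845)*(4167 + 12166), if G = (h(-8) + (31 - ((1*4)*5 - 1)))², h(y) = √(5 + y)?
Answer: -174828432 + 391992*I*√3 ≈ -1.7483e+8 + 6.7895e+5*I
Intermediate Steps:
G = (12 + I*√3)² (G = (√(5 - 8) + (31 - ((1*4)*5 - 1)))² = (√(-3) + (31 - (4*5 - 1)))² = (I*√3 + (31 - (20 - 1)))² = (I*√3 + (31 - 1*19))² = (I*√3 + (31 - 19))² = (I*√3 + 12)² = (12 + I*√3)² ≈ 141.0 + 41.569*I)
(G - 10845)*(4167 + 12166) = ((12 + I*√3)² - 10845)*(4167 + 12166) = (-10845 + (12 + I*√3)²)*16333 = -177131385 + 16333*(12 + I*√3)²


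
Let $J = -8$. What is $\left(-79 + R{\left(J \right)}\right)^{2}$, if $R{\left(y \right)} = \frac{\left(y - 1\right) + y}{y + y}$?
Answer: $\frac{1555009}{256} \approx 6074.3$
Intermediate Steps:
$R{\left(y \right)} = \frac{-1 + 2 y}{2 y}$ ($R{\left(y \right)} = \frac{\left(-1 + y\right) + y}{2 y} = \left(-1 + 2 y\right) \frac{1}{2 y} = \frac{-1 + 2 y}{2 y}$)
$\left(-79 + R{\left(J \right)}\right)^{2} = \left(-79 + \frac{- \frac{1}{2} - 8}{-8}\right)^{2} = \left(-79 - - \frac{17}{16}\right)^{2} = \left(-79 + \frac{17}{16}\right)^{2} = \left(- \frac{1247}{16}\right)^{2} = \frac{1555009}{256}$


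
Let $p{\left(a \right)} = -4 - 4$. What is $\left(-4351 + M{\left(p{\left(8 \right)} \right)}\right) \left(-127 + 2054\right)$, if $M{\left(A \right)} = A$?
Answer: $-8399793$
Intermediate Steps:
$p{\left(a \right)} = -8$ ($p{\left(a \right)} = -4 - 4 = -8$)
$\left(-4351 + M{\left(p{\left(8 \right)} \right)}\right) \left(-127 + 2054\right) = \left(-4351 - 8\right) \left(-127 + 2054\right) = \left(-4359\right) 1927 = -8399793$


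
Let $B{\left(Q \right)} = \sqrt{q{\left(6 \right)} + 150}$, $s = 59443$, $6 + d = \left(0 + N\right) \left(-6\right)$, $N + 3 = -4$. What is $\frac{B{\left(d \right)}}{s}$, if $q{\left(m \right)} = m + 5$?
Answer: $\frac{\sqrt{161}}{59443} \approx 0.00021346$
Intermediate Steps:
$N = -7$ ($N = -3 - 4 = -7$)
$d = 36$ ($d = -6 + \left(0 - 7\right) \left(-6\right) = -6 - -42 = -6 + 42 = 36$)
$q{\left(m \right)} = 5 + m$
$B{\left(Q \right)} = \sqrt{161}$ ($B{\left(Q \right)} = \sqrt{\left(5 + 6\right) + 150} = \sqrt{11 + 150} = \sqrt{161}$)
$\frac{B{\left(d \right)}}{s} = \frac{\sqrt{161}}{59443}$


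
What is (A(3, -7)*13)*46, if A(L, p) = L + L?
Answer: 3588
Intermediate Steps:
A(L, p) = 2*L
(A(3, -7)*13)*46 = ((2*3)*13)*46 = (6*13)*46 = 78*46 = 3588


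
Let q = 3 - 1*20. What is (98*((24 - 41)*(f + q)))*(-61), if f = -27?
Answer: -4471544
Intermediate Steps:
q = -17 (q = 3 - 20 = -17)
(98*((24 - 41)*(f + q)))*(-61) = (98*((24 - 41)*(-27 - 17)))*(-61) = (98*(-17*(-44)))*(-61) = (98*748)*(-61) = 73304*(-61) = -4471544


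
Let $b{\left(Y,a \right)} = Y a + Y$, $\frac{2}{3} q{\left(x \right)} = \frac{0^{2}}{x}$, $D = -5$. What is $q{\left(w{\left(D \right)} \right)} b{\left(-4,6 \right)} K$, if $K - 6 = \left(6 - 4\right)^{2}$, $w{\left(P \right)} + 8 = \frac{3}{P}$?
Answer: $0$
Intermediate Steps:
$w{\left(P \right)} = -8 + \frac{3}{P}$
$q{\left(x \right)} = 0$ ($q{\left(x \right)} = \frac{3 \frac{0^{2}}{x}}{2} = \frac{3 \frac{0}{x}}{2} = \frac{3}{2} \cdot 0 = 0$)
$b{\left(Y,a \right)} = Y + Y a$
$K = 10$ ($K = 6 + \left(6 - 4\right)^{2} = 6 + 2^{2} = 6 + 4 = 10$)
$q{\left(w{\left(D \right)} \right)} b{\left(-4,6 \right)} K = 0 \left(- 4 \left(1 + 6\right)\right) 10 = 0 \left(\left(-4\right) 7\right) 10 = 0 \left(-28\right) 10 = 0 \cdot 10 = 0$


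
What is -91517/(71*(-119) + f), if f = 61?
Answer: 91517/8388 ≈ 10.910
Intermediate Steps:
-91517/(71*(-119) + f) = -91517/(71*(-119) + 61) = -91517/(-8449 + 61) = -91517/(-8388) = -91517*(-1/8388) = 91517/8388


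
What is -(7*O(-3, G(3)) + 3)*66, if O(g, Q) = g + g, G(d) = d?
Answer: 2574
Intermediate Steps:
O(g, Q) = 2*g
-(7*O(-3, G(3)) + 3)*66 = -(7*(2*(-3)) + 3)*66 = -(7*(-6) + 3)*66 = -(-42 + 3)*66 = -(-39)*66 = -1*(-2574) = 2574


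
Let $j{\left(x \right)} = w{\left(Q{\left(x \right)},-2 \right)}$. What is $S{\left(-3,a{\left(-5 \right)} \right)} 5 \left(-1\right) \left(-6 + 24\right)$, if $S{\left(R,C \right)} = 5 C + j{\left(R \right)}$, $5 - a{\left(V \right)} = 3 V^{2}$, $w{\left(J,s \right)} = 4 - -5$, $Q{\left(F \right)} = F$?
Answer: $30690$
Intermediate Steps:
$w{\left(J,s \right)} = 9$ ($w{\left(J,s \right)} = 4 + 5 = 9$)
$j{\left(x \right)} = 9$
$a{\left(V \right)} = 5 - 3 V^{2}$
$S{\left(R,C \right)} = 9 + 5 C$ ($S{\left(R,C \right)} = 5 C + 9 = 9 + 5 C$)
$S{\left(-3,a{\left(-5 \right)} \right)} 5 \left(-1\right) \left(-6 + 24\right) = \left(9 + 5 \left(5 - 3 \left(-5\right)^{2}\right)\right) 5 \left(-1\right) \left(-6 + 24\right) = \left(9 + 5 \left(5 - 75\right)\right) \left(-5\right) 18 = \left(9 + 5 \left(-70\right)\right) \left(-5\right) 18 = \left(9 - 350\right) \left(-5\right) 18 = \left(-341\right) \left(-5\right) 18 = 1705 \cdot 18 = 30690$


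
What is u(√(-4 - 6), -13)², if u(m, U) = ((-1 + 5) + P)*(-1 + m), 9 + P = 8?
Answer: 9*(1 - I*√10)² ≈ -81.0 - 56.921*I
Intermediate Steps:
P = -1 (P = -9 + 8 = -1)
u(m, U) = -3 + 3*m (u(m, U) = ((-1 + 5) - 1)*(-1 + m) = (4 - 1)*(-1 + m) = 3*(-1 + m) = -3 + 3*m)
u(√(-4 - 6), -13)² = (-3 + 3*√(-4 - 6))² = (-3 + 3*√(-10))² = (-3 + 3*(I*√10))² = (-3 + 3*I*√10)²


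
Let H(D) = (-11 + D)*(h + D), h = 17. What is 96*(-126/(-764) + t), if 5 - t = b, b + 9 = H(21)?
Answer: -6707952/191 ≈ -35120.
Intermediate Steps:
H(D) = (-11 + D)*(17 + D)
b = 371 (b = -9 + (-187 + 21² + 6*21) = -9 + (-187 + 441 + 126) = -9 + 380 = 371)
t = -366 (t = 5 - 1*371 = 5 - 371 = -366)
96*(-126/(-764) + t) = 96*(-126/(-764) - 366) = 96*(-126*(-1/764) - 366) = 96*(63/382 - 366) = 96*(-139749/382) = -6707952/191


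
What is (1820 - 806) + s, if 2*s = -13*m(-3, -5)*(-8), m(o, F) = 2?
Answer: 1118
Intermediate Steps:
s = 104 (s = (-13*2*(-8))/2 = (-26*(-8))/2 = (1/2)*208 = 104)
(1820 - 806) + s = (1820 - 806) + 104 = 1014 + 104 = 1118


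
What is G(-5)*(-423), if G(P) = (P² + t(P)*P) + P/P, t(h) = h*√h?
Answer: -10998 - 10575*I*√5 ≈ -10998.0 - 23646.0*I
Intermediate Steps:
t(h) = h^(3/2)
G(P) = 1 + P² + P^(5/2) (G(P) = (P² + P^(3/2)*P) + P/P = (P² + P^(5/2)) + 1 = 1 + P² + P^(5/2))
G(-5)*(-423) = (1 + (-5)² + (-5)^(5/2))*(-423) = (1 + 25 + 25*I*√5)*(-423) = (26 + 25*I*√5)*(-423) = -10998 - 10575*I*√5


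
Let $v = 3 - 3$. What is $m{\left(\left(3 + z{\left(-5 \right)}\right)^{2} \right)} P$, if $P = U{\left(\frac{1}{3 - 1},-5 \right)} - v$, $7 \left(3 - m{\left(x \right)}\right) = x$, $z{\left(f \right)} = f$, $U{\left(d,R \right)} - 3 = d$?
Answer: $\frac{17}{2} \approx 8.5$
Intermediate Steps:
$U{\left(d,R \right)} = 3 + d$
$v = 0$ ($v = 3 - 3 = 0$)
$m{\left(x \right)} = 3 - \frac{x}{7}$
$P = \frac{7}{2}$ ($P = \left(3 + \frac{1}{3 - 1}\right) - 0 = \left(3 + \frac{1}{2}\right) + 0 = \frac{7}{2} + 0 = \frac{7}{2} \approx 3.5$)
$m{\left(\left(3 + z{\left(-5 \right)}\right)^{2} \right)} P = \left(3 - \frac{\left(3 - 5\right)^{2}}{7}\right) \frac{7}{2} = \left(3 - \frac{\left(-2\right)^{2}}{7}\right) \frac{7}{2} = \left(3 - \frac{4}{7}\right) \frac{7}{2} = \frac{17}{7} \cdot \frac{7}{2} = \frac{17}{2}$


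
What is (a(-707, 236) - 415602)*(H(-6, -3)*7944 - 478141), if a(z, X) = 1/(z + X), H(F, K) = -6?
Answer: 102925562652115/471 ≈ 2.1853e+11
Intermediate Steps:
a(z, X) = 1/(X + z)
(a(-707, 236) - 415602)*(H(-6, -3)*7944 - 478141) = (1/(236 - 707) - 415602)*(-6*7944 - 478141) = (1/(-471) - 415602)*(-47664 - 478141) = (-1/471 - 415602)*(-525805) = -195748543/471*(-525805) = 102925562652115/471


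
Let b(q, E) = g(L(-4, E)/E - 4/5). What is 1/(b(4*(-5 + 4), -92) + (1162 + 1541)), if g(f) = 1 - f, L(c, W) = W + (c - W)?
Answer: 115/311047 ≈ 0.00036972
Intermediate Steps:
L(c, W) = c
b(q, E) = 9/5 + 4/E (b(q, E) = 1 - (-4/E - 4/5) = 1 - (-4/E - 4*⅕) = 1 - (-4/E - ⅘) = 1 - (-⅘ - 4/E) = 1 + (⅘ + 4/E) = 9/5 + 4/E)
1/(b(4*(-5 + 4), -92) + (1162 + 1541)) = 1/((9/5 + 4/(-92)) + (1162 + 1541)) = 1/((9/5 + 4*(-1/92)) + 2703) = 1/((9/5 - 1/23) + 2703) = 1/(202/115 + 2703) = 1/(311047/115) = 115/311047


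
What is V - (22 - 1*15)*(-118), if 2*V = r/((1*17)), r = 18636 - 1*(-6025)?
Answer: 52745/34 ≈ 1551.3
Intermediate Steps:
r = 24661 (r = 18636 + 6025 = 24661)
V = 24661/34 (V = (24661/((1*17)))/2 = (24661/17)/2 = (24661*(1/17))/2 = (½)*(24661/17) = 24661/34 ≈ 725.32)
V - (22 - 1*15)*(-118) = 24661/34 - (22 - 1*15)*(-118) = 24661/34 - (22 - 15)*(-118) = 24661/34 - 7*(-118) = 24661/34 - 1*(-826) = 24661/34 + 826 = 52745/34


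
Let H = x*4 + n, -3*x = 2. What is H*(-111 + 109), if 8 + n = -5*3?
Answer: 154/3 ≈ 51.333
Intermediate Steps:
x = -⅔ (x = -⅓*2 = -⅔ ≈ -0.66667)
n = -23 (n = -8 - 5*3 = -8 - 15 = -23)
H = -77/3 (H = -⅔*4 - 23 = -8/3 - 23 = -77/3 ≈ -25.667)
H*(-111 + 109) = -77*(-111 + 109)/3 = -77/3*(-2) = 154/3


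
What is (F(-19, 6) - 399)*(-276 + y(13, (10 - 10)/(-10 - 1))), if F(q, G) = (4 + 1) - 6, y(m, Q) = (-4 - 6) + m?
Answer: 109200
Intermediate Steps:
y(m, Q) = -10 + m
F(q, G) = -1 (F(q, G) = 5 - 6 = -1)
(F(-19, 6) - 399)*(-276 + y(13, (10 - 10)/(-10 - 1))) = (-1 - 399)*(-276 + (-10 + 13)) = -400*(-276 + 3) = -400*(-273) = 109200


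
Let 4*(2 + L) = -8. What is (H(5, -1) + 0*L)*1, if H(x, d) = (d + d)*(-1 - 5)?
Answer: 12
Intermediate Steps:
L = -4 (L = -2 + (¼)*(-8) = -2 - 2 = -4)
H(x, d) = -12*d (H(x, d) = (2*d)*(-6) = -12*d)
(H(5, -1) + 0*L)*1 = (-12*(-1) + 0*(-4))*1 = (12 + 0)*1 = 12*1 = 12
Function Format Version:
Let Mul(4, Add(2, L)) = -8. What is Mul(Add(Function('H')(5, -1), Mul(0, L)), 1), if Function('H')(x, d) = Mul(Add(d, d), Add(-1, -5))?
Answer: 12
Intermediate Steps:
L = -4 (L = Add(-2, Mul(Rational(1, 4), -8)) = Add(-2, -2) = -4)
Function('H')(x, d) = Mul(-12, d) (Function('H')(x, d) = Mul(Mul(2, d), -6) = Mul(-12, d))
Mul(Add(Function('H')(5, -1), Mul(0, L)), 1) = Mul(Add(Mul(-12, -1), Mul(0, -4)), 1) = Mul(Add(12, 0), 1) = Mul(12, 1) = 12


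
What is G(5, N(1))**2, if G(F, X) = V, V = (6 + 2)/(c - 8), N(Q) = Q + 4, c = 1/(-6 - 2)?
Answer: 4096/4225 ≈ 0.96947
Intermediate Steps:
c = -1/8 (c = 1/(-8) = -1/8 ≈ -0.12500)
N(Q) = 4 + Q
V = -64/65 (V = (6 + 2)/(-1/8 - 8) = 8/(-65/8) = 8*(-8/65) = -64/65 ≈ -0.98462)
G(F, X) = -64/65
G(5, N(1))**2 = (-64/65)**2 = 4096/4225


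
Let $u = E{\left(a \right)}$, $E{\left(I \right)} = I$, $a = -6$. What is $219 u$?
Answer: $-1314$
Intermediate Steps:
$u = -6$
$219 u = 219 \left(-6\right) = -1314$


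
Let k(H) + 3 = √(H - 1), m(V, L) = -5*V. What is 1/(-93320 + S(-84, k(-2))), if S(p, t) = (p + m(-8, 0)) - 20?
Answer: -1/93384 ≈ -1.0708e-5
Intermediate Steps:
k(H) = -3 + √(-1 + H) (k(H) = -3 + √(H - 1) = -3 + √(-1 + H))
S(p, t) = 20 + p (S(p, t) = (p - 5*(-8)) - 20 = (p + 40) - 20 = (40 + p) - 20 = 20 + p)
1/(-93320 + S(-84, k(-2))) = 1/(-93320 + (20 - 84)) = 1/(-93320 - 64) = 1/(-93384) = -1/93384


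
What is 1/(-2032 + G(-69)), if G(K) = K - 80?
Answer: -1/2181 ≈ -0.00045851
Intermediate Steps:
G(K) = -80 + K
1/(-2032 + G(-69)) = 1/(-2032 + (-80 - 69)) = 1/(-2032 - 149) = 1/(-2181) = -1/2181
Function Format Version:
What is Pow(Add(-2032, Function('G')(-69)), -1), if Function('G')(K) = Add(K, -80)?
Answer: Rational(-1, 2181) ≈ -0.00045851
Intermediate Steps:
Function('G')(K) = Add(-80, K)
Pow(Add(-2032, Function('G')(-69)), -1) = Pow(Add(-2032, Add(-80, -69)), -1) = Pow(Add(-2032, -149), -1) = Pow(-2181, -1) = Rational(-1, 2181)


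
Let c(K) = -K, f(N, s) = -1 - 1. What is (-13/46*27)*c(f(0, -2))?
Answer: -351/23 ≈ -15.261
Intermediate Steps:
f(N, s) = -2
(-13/46*27)*c(f(0, -2)) = (-13/46*27)*(-1*(-2)) = (-13*1/46*27)*2 = -13/46*27*2 = -351/46*2 = -351/23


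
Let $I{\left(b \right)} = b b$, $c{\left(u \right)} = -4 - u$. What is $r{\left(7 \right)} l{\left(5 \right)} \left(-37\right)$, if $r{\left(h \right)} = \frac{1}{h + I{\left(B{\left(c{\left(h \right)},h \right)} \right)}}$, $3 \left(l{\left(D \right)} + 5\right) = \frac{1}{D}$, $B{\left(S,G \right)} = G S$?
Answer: $\frac{1369}{44520} \approx 0.03075$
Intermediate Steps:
$l{\left(D \right)} = -5 + \frac{1}{3 D}$
$I{\left(b \right)} = b^{2}$
$r{\left(h \right)} = \frac{1}{h + h^{2} \left(-4 - h\right)^{2}}$ ($r{\left(h \right)} = \frac{1}{h + \left(h \left(-4 - h\right)\right)^{2}} = \frac{1}{h + h^{2} \left(-4 - h\right)^{2}}$)
$r{\left(7 \right)} l{\left(5 \right)} \left(-37\right) = \frac{1}{7 \left(1 + 7 \left(4 + 7\right)^{2}\right)} \left(-5 + \frac{1}{3 \cdot 5}\right) \left(-37\right) = \frac{1}{7 \left(1 + 7 \cdot 11^{2}\right)} \left(-5 + \frac{1}{3} \cdot \frac{1}{5}\right) \left(-37\right) = \frac{1}{7 \left(1 + 7 \cdot 121\right)} \left(-5 + \frac{1}{15}\right) \left(-37\right) = \frac{1}{7 \left(1 + 847\right)} \left(- \frac{74}{15}\right) \left(-37\right) = \frac{1}{7 \cdot 848} \left(- \frac{74}{15}\right) \left(-37\right) = \frac{1}{7} \cdot \frac{1}{848} \left(- \frac{74}{15}\right) \left(-37\right) = \frac{1}{5936} \left(- \frac{74}{15}\right) \left(-37\right) = \left(- \frac{37}{44520}\right) \left(-37\right) = \frac{1369}{44520}$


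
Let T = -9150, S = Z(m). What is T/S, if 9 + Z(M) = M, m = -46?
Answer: 1830/11 ≈ 166.36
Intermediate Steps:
Z(M) = -9 + M
S = -55 (S = -9 - 46 = -55)
T/S = -9150/(-55) = -9150*(-1/55) = 1830/11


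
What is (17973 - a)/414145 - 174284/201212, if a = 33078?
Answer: -20111806/22281001 ≈ -0.90264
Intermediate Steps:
(17973 - a)/414145 - 174284/201212 = (17973 - 1*33078)/414145 - 174284/201212 = (17973 - 33078)*(1/414145) - 174284*1/201212 = -15105*1/414145 - 233/269 = -3021/82829 - 233/269 = -20111806/22281001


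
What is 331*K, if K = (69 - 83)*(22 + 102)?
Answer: -574616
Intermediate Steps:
K = -1736 (K = -14*124 = -1736)
331*K = 331*(-1736) = -574616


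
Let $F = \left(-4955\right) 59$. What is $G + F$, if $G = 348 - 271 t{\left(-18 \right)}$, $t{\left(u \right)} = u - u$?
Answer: $-291997$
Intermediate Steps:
$t{\left(u \right)} = 0$
$F = -292345$
$G = 348$ ($G = 348 - 0 = 348 + 0 = 348$)
$G + F = 348 - 292345 = -291997$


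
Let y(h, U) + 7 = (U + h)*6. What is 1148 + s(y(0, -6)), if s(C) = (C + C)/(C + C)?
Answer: 1149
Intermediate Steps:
y(h, U) = -7 + 6*U + 6*h (y(h, U) = -7 + (U + h)*6 = -7 + (6*U + 6*h) = -7 + 6*U + 6*h)
s(C) = 1 (s(C) = (2*C)/((2*C)) = (2*C)*(1/(2*C)) = 1)
1148 + s(y(0, -6)) = 1148 + 1 = 1149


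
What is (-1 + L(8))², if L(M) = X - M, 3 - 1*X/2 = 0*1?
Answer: 9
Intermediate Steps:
X = 6 (X = 6 - 0 = 6 - 2*0 = 6 + 0 = 6)
L(M) = 6 - M
(-1 + L(8))² = (-1 + (6 - 1*8))² = (-1 + (6 - 8))² = (-1 - 2)² = (-3)² = 9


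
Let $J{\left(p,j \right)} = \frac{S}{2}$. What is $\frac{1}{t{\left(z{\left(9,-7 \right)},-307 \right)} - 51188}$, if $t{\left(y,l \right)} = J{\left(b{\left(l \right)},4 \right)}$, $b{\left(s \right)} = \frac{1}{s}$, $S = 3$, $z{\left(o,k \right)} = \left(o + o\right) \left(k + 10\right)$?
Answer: $- \frac{2}{102373} \approx -1.9536 \cdot 10^{-5}$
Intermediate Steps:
$z{\left(o,k \right)} = 2 o \left(10 + k\right)$
$J{\left(p,j \right)} = \frac{3}{2}$
$t{\left(y,l \right)} = \frac{3}{2}$
$\frac{1}{t{\left(z{\left(9,-7 \right)},-307 \right)} - 51188} = \frac{1}{\frac{3}{2} - 51188} = \frac{1}{- \frac{102373}{2}} = - \frac{2}{102373}$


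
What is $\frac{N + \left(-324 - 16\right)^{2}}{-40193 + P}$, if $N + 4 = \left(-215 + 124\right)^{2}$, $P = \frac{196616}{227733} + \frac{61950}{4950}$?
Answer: $- \frac{28210880841}{9150225740} \approx -3.0831$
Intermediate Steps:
$P = \frac{3046729}{227733}$ ($P = 196616 \cdot \frac{1}{227733} + 61950 \cdot \frac{1}{4950} = \frac{196616}{227733} + \frac{413}{33} = \frac{3046729}{227733} \approx 13.379$)
$N = 8277$ ($N = -4 + \left(-215 + 124\right)^{2} = -4 + \left(-91\right)^{2} = -4 + 8281 = 8277$)
$\frac{N + \left(-324 - 16\right)^{2}}{-40193 + P} = \frac{8277 + \left(-324 - 16\right)^{2}}{-40193 + \frac{3046729}{227733}} = \frac{8277 + \left(-340\right)^{2}}{- \frac{9150225740}{227733}} = \left(8277 + 115600\right) \left(- \frac{227733}{9150225740}\right) = 123877 \left(- \frac{227733}{9150225740}\right) = - \frac{28210880841}{9150225740}$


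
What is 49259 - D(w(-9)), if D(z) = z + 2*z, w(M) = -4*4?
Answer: 49307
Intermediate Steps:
w(M) = -16
D(z) = 3*z
49259 - D(w(-9)) = 49259 - 3*(-16) = 49259 - 1*(-48) = 49259 + 48 = 49307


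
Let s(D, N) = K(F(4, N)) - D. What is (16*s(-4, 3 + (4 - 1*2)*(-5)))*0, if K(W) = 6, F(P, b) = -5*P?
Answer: 0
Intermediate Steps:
s(D, N) = 6 - D
(16*s(-4, 3 + (4 - 1*2)*(-5)))*0 = (16*(6 - 1*(-4)))*0 = (16*(6 + 4))*0 = (16*10)*0 = 160*0 = 0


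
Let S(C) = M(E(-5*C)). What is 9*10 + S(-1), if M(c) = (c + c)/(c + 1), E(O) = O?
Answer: 275/3 ≈ 91.667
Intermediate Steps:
M(c) = 2*c/(1 + c) (M(c) = (2*c)/(1 + c) = 2*c/(1 + c))
S(C) = -10*C/(1 - 5*C) (S(C) = 2*(-5*C)/(1 - 5*C) = -10*C/(1 - 5*C))
9*10 + S(-1) = 9*10 + 10*(-1)/(-1 + 5*(-1)) = 90 + 10*(-1)/(-1 - 5) = 90 + 10*(-1)/(-6) = 90 + 10*(-1)*(-⅙) = 90 + 5/3 = 275/3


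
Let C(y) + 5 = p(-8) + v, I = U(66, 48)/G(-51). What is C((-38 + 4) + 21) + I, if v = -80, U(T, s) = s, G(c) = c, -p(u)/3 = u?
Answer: -1053/17 ≈ -61.941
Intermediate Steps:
p(u) = -3*u
I = -16/17 (I = 48/(-51) = 48*(-1/51) = -16/17 ≈ -0.94118)
C(y) = -61 (C(y) = -5 + (-3*(-8) - 80) = -5 + (24 - 80) = -5 - 56 = -61)
C((-38 + 4) + 21) + I = -61 - 16/17 = -1053/17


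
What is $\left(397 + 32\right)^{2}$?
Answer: $184041$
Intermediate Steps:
$\left(397 + 32\right)^{2} = 429^{2} = 184041$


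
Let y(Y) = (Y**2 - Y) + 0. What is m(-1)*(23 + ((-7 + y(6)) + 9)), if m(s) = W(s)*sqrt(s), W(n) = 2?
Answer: 110*I ≈ 110.0*I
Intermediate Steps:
y(Y) = Y**2 - Y
m(s) = 2*sqrt(s)
m(-1)*(23 + ((-7 + y(6)) + 9)) = (2*sqrt(-1))*(23 + ((-7 + 6*(-1 + 6)) + 9)) = (2*I)*(23 + ((-7 + 6*5) + 9)) = (2*I)*(23 + ((-7 + 30) + 9)) = (2*I)*(23 + (23 + 9)) = (2*I)*(23 + 32) = (2*I)*55 = 110*I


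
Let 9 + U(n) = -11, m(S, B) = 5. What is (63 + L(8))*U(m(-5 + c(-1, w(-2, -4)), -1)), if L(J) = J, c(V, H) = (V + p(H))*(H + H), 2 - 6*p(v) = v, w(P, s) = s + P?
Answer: -1420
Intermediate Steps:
w(P, s) = P + s
p(v) = ⅓ - v/6
c(V, H) = 2*H*(⅓ + V - H/6) (c(V, H) = (V + (⅓ - H/6))*(H + H) = (⅓ + V - H/6)*(2*H) = 2*H*(⅓ + V - H/6))
U(n) = -20 (U(n) = -9 - 11 = -20)
(63 + L(8))*U(m(-5 + c(-1, w(-2, -4)), -1)) = (63 + 8)*(-20) = 71*(-20) = -1420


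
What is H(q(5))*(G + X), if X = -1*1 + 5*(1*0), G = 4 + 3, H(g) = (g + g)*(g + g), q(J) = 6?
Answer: 864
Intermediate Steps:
H(g) = 4*g² (H(g) = (2*g)*(2*g) = 4*g²)
G = 7
X = -1 (X = -1 + 5*0 = -1 + 0 = -1)
H(q(5))*(G + X) = (4*6²)*(7 - 1) = (4*36)*6 = 144*6 = 864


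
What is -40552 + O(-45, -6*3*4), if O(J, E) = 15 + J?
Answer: -40582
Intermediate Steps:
-40552 + O(-45, -6*3*4) = -40552 + (15 - 45) = -40552 - 30 = -40582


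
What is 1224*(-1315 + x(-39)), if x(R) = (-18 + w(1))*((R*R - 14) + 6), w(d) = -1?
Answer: -36795888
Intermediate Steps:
x(R) = 152 - 19*R**2 (x(R) = (-18 - 1)*((R*R - 14) + 6) = -19*((R**2 - 14) + 6) = -19*((-14 + R**2) + 6) = -19*(-8 + R**2) = 152 - 19*R**2)
1224*(-1315 + x(-39)) = 1224*(-1315 + (152 - 19*(-39)**2)) = 1224*(-1315 + (152 - 19*1521)) = 1224*(-1315 + (152 - 28899)) = 1224*(-1315 - 28747) = 1224*(-30062) = -36795888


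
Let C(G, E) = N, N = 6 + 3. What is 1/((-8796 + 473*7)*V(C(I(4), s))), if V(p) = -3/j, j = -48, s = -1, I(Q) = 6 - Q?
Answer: -16/5485 ≈ -0.0029170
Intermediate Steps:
N = 9
C(G, E) = 9
V(p) = 1/16 (V(p) = -3/(-48) = -3*(-1/48) = 1/16)
1/((-8796 + 473*7)*V(C(I(4), s))) = 1/((-8796 + 473*7)*(1/16)) = 16/(-8796 + 3311) = 16/(-5485) = -1/5485*16 = -16/5485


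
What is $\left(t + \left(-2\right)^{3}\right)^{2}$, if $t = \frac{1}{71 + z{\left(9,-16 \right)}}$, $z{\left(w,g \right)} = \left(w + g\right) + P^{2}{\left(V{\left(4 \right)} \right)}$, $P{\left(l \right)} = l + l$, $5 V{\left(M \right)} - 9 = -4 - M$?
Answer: $\frac{164019249}{2572816} \approx 63.751$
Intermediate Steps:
$V{\left(M \right)} = 1 - \frac{M}{5}$ ($V{\left(M \right)} = \frac{9}{5} + \frac{-4 - M}{5} = \frac{9}{5} - \left(\frac{4}{5} + \frac{M}{5}\right) = 1 - \frac{M}{5}$)
$P{\left(l \right)} = 2 l$
$z{\left(w,g \right)} = \frac{4}{25} + g + w$ ($z{\left(w,g \right)} = \left(w + g\right) + \left(2 \left(1 - \frac{4}{5}\right)\right)^{2} = \left(g + w\right) + \left(2 \left(1 - \frac{4}{5}\right)\right)^{2} = \left(g + w\right) + \left(2 \cdot \frac{1}{5}\right)^{2} = \left(g + w\right) + \left(\frac{2}{5}\right)^{2} = \left(g + w\right) + \frac{4}{25} = \frac{4}{25} + g + w$)
$t = \frac{25}{1604}$ ($t = \frac{1}{71 + \left(\frac{4}{25} - 16 + 9\right)} = \frac{1}{71 - \frac{171}{25}} = \frac{1}{\frac{1604}{25}} = \frac{25}{1604} \approx 0.015586$)
$\left(t + \left(-2\right)^{3}\right)^{2} = \left(\frac{25}{1604} + \left(-2\right)^{3}\right)^{2} = \left(\frac{25}{1604} - 8\right)^{2} = \left(- \frac{12807}{1604}\right)^{2} = \frac{164019249}{2572816}$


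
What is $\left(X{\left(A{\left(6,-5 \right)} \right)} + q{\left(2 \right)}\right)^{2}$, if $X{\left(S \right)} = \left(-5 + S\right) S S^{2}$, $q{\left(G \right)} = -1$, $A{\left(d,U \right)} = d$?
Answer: $46225$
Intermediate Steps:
$X{\left(S \right)} = S^{3} \left(-5 + S\right)$ ($X{\left(S \right)} = S \left(-5 + S\right) S^{2} = S^{3} \left(-5 + S\right)$)
$\left(X{\left(A{\left(6,-5 \right)} \right)} + q{\left(2 \right)}\right)^{2} = \left(6^{3} \left(-5 + 6\right) - 1\right)^{2} = \left(216 \cdot 1 - 1\right)^{2} = \left(216 - 1\right)^{2} = 215^{2} = 46225$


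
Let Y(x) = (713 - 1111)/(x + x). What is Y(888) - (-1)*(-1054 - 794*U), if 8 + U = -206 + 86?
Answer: 89313065/888 ≈ 1.0058e+5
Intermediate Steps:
Y(x) = -199/x (Y(x) = -398*1/(2*x) = -199/x)
U = -128 (U = -8 + (-206 + 86) = -8 - 120 = -128)
Y(888) - (-1)*(-1054 - 794*U) = -199/888 - (-1)*(-1054 - 794*(-128)) = -199*1/888 - (-1)*(-1054 + 101632) = -199/888 - (-1)*100578 = -199/888 - 1*(-100578) = -199/888 + 100578 = 89313065/888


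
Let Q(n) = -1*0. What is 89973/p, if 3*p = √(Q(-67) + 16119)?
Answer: 29991*√199/199 ≈ 2126.0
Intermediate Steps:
Q(n) = 0
p = 3*√199 (p = √(0 + 16119)/3 = √16119/3 = (9*√199)/3 = 3*√199 ≈ 42.320)
89973/p = 89973/((3*√199)) = 89973*(√199/597) = 29991*√199/199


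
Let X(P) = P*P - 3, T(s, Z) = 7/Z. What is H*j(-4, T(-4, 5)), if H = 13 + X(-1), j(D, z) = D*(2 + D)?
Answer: 88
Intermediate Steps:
X(P) = -3 + P**2 (X(P) = P**2 - 3 = -3 + P**2)
H = 11 (H = 13 + (-3 + (-1)**2) = 13 + (-3 + 1) = 13 - 2 = 11)
H*j(-4, T(-4, 5)) = 11*(-4*(2 - 4)) = 11*(-4*(-2)) = 11*8 = 88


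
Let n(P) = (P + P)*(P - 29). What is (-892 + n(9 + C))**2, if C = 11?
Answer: 1567504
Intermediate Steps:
n(P) = 2*P*(-29 + P) (n(P) = (2*P)*(-29 + P) = 2*P*(-29 + P))
(-892 + n(9 + C))**2 = (-892 + 2*(9 + 11)*(-29 + (9 + 11)))**2 = (-892 + 2*20*(-29 + 20))**2 = (-892 + 2*20*(-9))**2 = (-892 - 360)**2 = (-1252)**2 = 1567504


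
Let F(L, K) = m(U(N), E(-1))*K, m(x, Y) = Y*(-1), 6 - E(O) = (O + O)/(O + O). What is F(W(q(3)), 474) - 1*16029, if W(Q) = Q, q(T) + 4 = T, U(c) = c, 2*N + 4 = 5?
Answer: -18399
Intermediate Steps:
N = ½ (N = -2 + (½)*5 = -2 + 5/2 = ½ ≈ 0.50000)
q(T) = -4 + T
E(O) = 5 (E(O) = 6 - (O + O)/(O + O) = 6 - 2*O/(2*O) = 6 - 2*O*1/(2*O) = 6 - 1*1 = 6 - 1 = 5)
m(x, Y) = -Y
F(L, K) = -5*K (F(L, K) = (-1*5)*K = -5*K)
F(W(q(3)), 474) - 1*16029 = -5*474 - 1*16029 = -2370 - 16029 = -18399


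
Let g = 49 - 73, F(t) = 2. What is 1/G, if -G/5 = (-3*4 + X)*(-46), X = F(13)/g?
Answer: -6/16675 ≈ -0.00035982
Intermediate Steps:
g = -24
X = -1/12 (X = 2/(-24) = 2*(-1/24) = -1/12 ≈ -0.083333)
G = -16675/6 (G = -5*(-3*4 - 1/12)*(-46) = -5*(-12 - 1/12)*(-46) = -(-725)*(-46)/12 = -5*3335/6 = -16675/6 ≈ -2779.2)
1/G = 1/(-16675/6) = -6/16675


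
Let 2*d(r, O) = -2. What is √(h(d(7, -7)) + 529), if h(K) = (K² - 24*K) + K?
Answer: √553 ≈ 23.516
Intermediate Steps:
d(r, O) = -1 (d(r, O) = (½)*(-2) = -1)
h(K) = K² - 23*K
√(h(d(7, -7)) + 529) = √(-(-23 - 1) + 529) = √(-1*(-24) + 529) = √(24 + 529) = √553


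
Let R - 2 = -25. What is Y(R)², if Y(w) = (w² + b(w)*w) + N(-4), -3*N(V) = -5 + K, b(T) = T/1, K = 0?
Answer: 10106041/9 ≈ 1.1229e+6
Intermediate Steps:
b(T) = T (b(T) = T*1 = T)
R = -23 (R = 2 - 25 = -23)
N(V) = 5/3 (N(V) = -(-5 + 0)/3 = -⅓*(-5) = 5/3)
Y(w) = 5/3 + 2*w² (Y(w) = (w² + w*w) + 5/3 = (w² + w²) + 5/3 = 2*w² + 5/3 = 5/3 + 2*w²)
Y(R)² = (5/3 + 2*(-23)²)² = (5/3 + 2*529)² = (5/3 + 1058)² = (3179/3)² = 10106041/9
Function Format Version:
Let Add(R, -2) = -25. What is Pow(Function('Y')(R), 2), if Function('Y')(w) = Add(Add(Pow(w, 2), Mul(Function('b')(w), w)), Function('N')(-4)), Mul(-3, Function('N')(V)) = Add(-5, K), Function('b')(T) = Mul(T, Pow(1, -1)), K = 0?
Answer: Rational(10106041, 9) ≈ 1.1229e+6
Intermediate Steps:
Function('b')(T) = T (Function('b')(T) = Mul(T, 1) = T)
R = -23 (R = Add(2, -25) = -23)
Function('N')(V) = Rational(5, 3) (Function('N')(V) = Mul(Rational(-1, 3), Add(-5, 0)) = Mul(Rational(-1, 3), -5) = Rational(5, 3))
Function('Y')(w) = Add(Rational(5, 3), Mul(2, Pow(w, 2))) (Function('Y')(w) = Add(Add(Pow(w, 2), Mul(w, w)), Rational(5, 3)) = Add(Add(Pow(w, 2), Pow(w, 2)), Rational(5, 3)) = Add(Mul(2, Pow(w, 2)), Rational(5, 3)) = Add(Rational(5, 3), Mul(2, Pow(w, 2))))
Pow(Function('Y')(R), 2) = Pow(Add(Rational(5, 3), Mul(2, Pow(-23, 2))), 2) = Pow(Add(Rational(5, 3), Mul(2, 529)), 2) = Pow(Add(Rational(5, 3), 1058), 2) = Pow(Rational(3179, 3), 2) = Rational(10106041, 9)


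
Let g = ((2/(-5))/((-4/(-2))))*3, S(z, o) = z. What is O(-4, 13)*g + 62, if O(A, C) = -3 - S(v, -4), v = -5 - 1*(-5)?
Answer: 319/5 ≈ 63.800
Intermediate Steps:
v = 0 (v = -5 + 5 = 0)
O(A, C) = -3 (O(A, C) = -3 - 1*0 = -3 + 0 = -3)
g = -⅗ (g = ((2*(-⅕))/((-4*(-½))))*3 = -⅖/2*3 = -⅖*½*3 = -⅕*3 = -⅗ ≈ -0.60000)
O(-4, 13)*g + 62 = -3*(-⅗) + 62 = 9/5 + 62 = 319/5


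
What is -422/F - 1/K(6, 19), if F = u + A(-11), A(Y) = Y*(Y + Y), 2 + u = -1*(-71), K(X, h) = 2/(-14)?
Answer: 1755/311 ≈ 5.6431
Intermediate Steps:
K(X, h) = -⅐ (K(X, h) = 2*(-1/14) = -⅐)
u = 69 (u = -2 - 1*(-71) = -2 + 71 = 69)
A(Y) = 2*Y² (A(Y) = Y*(2*Y) = 2*Y²)
F = 311 (F = 69 + 2*(-11)² = 69 + 2*121 = 69 + 242 = 311)
-422/F - 1/K(6, 19) = -422/311 - 1/(-⅐) = -422*1/311 - 1*(-7) = -422/311 + 7 = 1755/311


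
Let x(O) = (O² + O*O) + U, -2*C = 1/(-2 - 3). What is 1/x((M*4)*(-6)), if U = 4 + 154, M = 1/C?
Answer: 1/115358 ≈ 8.6687e-6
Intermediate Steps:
C = ⅒ (C = -1/(2*(-2 - 3)) = -½/(-5) = -½*(-⅕) = ⅒ ≈ 0.10000)
M = 10 (M = 1/(⅒) = 10)
U = 158
x(O) = 158 + 2*O² (x(O) = (O² + O*O) + 158 = (O² + O²) + 158 = 2*O² + 158 = 158 + 2*O²)
1/x((M*4)*(-6)) = 1/(158 + 2*((10*4)*(-6))²) = 1/(158 + 2*(40*(-6))²) = 1/(158 + 2*(-240)²) = 1/(158 + 2*57600) = 1/(158 + 115200) = 1/115358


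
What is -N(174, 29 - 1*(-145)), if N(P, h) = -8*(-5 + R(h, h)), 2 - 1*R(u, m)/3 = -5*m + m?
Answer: 16712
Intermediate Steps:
R(u, m) = 6 + 12*m (R(u, m) = 6 - 3*(-5*m + m) = 6 - (-12)*m = 6 + 12*m)
N(P, h) = -8 - 96*h (N(P, h) = -8*(-5 + (6 + 12*h)) = -8*(1 + 12*h) = -8 - 96*h)
-N(174, 29 - 1*(-145)) = -(-8 - 96*(29 - 1*(-145))) = -(-8 - 96*(29 + 145)) = -(-8 - 96*174) = -(-8 - 16704) = -1*(-16712) = 16712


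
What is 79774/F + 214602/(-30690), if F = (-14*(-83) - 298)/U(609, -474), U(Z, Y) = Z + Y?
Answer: 1019537753/81840 ≈ 12458.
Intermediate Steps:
U(Z, Y) = Y + Z
F = 32/5 (F = (-14*(-83) - 298)/(-474 + 609) = (1162 - 298)/135 = 864*(1/135) = 32/5 ≈ 6.4000)
79774/F + 214602/(-30690) = 79774/(32/5) + 214602/(-30690) = 79774*(5/32) + 214602*(-1/30690) = 199435/16 - 35767/5115 = 1019537753/81840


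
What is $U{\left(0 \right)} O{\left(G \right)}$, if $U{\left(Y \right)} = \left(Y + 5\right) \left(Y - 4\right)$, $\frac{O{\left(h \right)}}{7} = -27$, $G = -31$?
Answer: $3780$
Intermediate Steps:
$O{\left(h \right)} = -189$ ($O{\left(h \right)} = 7 \left(-27\right) = -189$)
$U{\left(Y \right)} = \left(-4 + Y\right) \left(5 + Y\right)$ ($U{\left(Y \right)} = \left(5 + Y\right) \left(-4 + Y\right) = \left(-4 + Y\right) \left(5 + Y\right)$)
$U{\left(0 \right)} O{\left(G \right)} = \left(-20 + 0 + 0^{2}\right) \left(-189\right) = \left(-20 + 0 + 0\right) \left(-189\right) = \left(-20\right) \left(-189\right) = 3780$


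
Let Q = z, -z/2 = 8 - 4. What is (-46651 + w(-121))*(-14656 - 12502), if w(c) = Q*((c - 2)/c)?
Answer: 153327414290/121 ≈ 1.2672e+9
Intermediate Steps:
z = -8 (z = -2*(8 - 4) = -2*4 = -8)
Q = -8
w(c) = -8*(-2 + c)/c (w(c) = -8*(c - 2)/c = -8*(-2 + c)/c)
(-46651 + w(-121))*(-14656 - 12502) = (-46651 + (-8 + 16/(-121)))*(-14656 - 12502) = (-46651 + (-8 + 16*(-1/121)))*(-27158) = (-46651 + (-8 - 16/121))*(-27158) = (-46651 - 984/121)*(-27158) = -5645755/121*(-27158) = 153327414290/121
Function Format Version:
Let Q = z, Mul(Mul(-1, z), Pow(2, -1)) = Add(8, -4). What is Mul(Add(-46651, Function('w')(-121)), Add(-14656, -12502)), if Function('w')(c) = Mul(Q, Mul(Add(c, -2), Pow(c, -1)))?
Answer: Rational(153327414290, 121) ≈ 1.2672e+9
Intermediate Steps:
z = -8 (z = Mul(-2, Add(8, -4)) = Mul(-2, 4) = -8)
Q = -8
Function('w')(c) = Mul(-8, Pow(c, -1), Add(-2, c)) (Function('w')(c) = Mul(-8, Mul(Add(c, -2), Pow(c, -1))) = Mul(-8, Mul(Add(-2, c), Pow(c, -1))) = Mul(-8, Mul(Pow(c, -1), Add(-2, c))) = Mul(-8, Pow(c, -1), Add(-2, c)))
Mul(Add(-46651, Function('w')(-121)), Add(-14656, -12502)) = Mul(Add(-46651, Add(-8, Mul(16, Pow(-121, -1)))), Add(-14656, -12502)) = Mul(Add(-46651, Add(-8, Mul(16, Rational(-1, 121)))), -27158) = Mul(Add(-46651, Add(-8, Rational(-16, 121))), -27158) = Mul(Add(-46651, Rational(-984, 121)), -27158) = Mul(Rational(-5645755, 121), -27158) = Rational(153327414290, 121)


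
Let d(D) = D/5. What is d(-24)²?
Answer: 576/25 ≈ 23.040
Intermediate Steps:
d(D) = D/5 (d(D) = D*(⅕) = D/5)
d(-24)² = ((⅕)*(-24))² = (-24/5)² = 576/25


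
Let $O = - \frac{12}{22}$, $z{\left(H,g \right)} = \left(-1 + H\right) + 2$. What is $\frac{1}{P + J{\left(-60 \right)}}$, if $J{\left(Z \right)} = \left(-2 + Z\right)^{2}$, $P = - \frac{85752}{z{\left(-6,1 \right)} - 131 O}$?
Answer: $\frac{731}{1866692} \approx 0.0003916$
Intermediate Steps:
$z{\left(H,g \right)} = 1 + H$
$O = - \frac{6}{11}$ ($O = \left(-12\right) \frac{1}{22} = - \frac{6}{11} \approx -0.54545$)
$P = - \frac{943272}{731}$ ($P = - \frac{85752}{\left(1 - 6\right) - - \frac{786}{11}} = - \frac{85752}{-5 + \frac{786}{11}} = - \frac{85752}{\frac{731}{11}} = \left(-85752\right) \frac{11}{731} = - \frac{943272}{731} \approx -1290.4$)
$\frac{1}{P + J{\left(-60 \right)}} = \frac{1}{- \frac{943272}{731} + \left(-2 - 60\right)^{2}} = \frac{1}{- \frac{943272}{731} + \left(-62\right)^{2}} = \frac{1}{- \frac{943272}{731} + 3844} = \frac{1}{\frac{1866692}{731}} = \frac{731}{1866692}$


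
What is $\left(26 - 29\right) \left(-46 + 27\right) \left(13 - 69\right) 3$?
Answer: $-9576$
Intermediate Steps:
$\left(26 - 29\right) \left(-46 + 27\right) \left(13 - 69\right) 3 = \left(-3\right) \left(-19\right) \left(-56\right) 3 = 57 \left(-56\right) 3 = \left(-3192\right) 3 = -9576$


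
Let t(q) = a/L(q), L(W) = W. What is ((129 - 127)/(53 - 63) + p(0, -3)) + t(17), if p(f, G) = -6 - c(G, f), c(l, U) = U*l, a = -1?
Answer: -532/85 ≈ -6.2588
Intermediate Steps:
t(q) = -1/q
p(f, G) = -6 - G*f (p(f, G) = -6 - f*G = -6 - G*f)
((129 - 127)/(53 - 63) + p(0, -3)) + t(17) = ((129 - 127)/(53 - 63) + (-6 - 1*(-3)*0)) - 1/17 = (2/(-10) + (-6 + 0)) - 1*1/17 = (2*(-⅒) - 6) - 1/17 = (-⅕ - 6) - 1/17 = -31/5 - 1/17 = -532/85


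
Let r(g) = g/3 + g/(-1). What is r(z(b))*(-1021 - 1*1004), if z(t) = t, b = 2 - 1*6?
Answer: -5400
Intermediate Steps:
b = -4 (b = 2 - 6 = -4)
r(g) = -2*g/3 (r(g) = g*(1/3) + g*(-1) = g/3 - g = -2*g/3)
r(z(b))*(-1021 - 1*1004) = (-2/3*(-4))*(-1021 - 1*1004) = 8*(-1021 - 1004)/3 = (8/3)*(-2025) = -5400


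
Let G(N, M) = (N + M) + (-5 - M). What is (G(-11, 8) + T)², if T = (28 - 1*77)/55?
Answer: 863041/3025 ≈ 285.30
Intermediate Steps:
G(N, M) = -5 + N (G(N, M) = (M + N) + (-5 - M) = -5 + N)
T = -49/55 (T = (28 - 77)*(1/55) = -49*1/55 = -49/55 ≈ -0.89091)
(G(-11, 8) + T)² = ((-5 - 11) - 49/55)² = (-16 - 49/55)² = (-929/55)² = 863041/3025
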